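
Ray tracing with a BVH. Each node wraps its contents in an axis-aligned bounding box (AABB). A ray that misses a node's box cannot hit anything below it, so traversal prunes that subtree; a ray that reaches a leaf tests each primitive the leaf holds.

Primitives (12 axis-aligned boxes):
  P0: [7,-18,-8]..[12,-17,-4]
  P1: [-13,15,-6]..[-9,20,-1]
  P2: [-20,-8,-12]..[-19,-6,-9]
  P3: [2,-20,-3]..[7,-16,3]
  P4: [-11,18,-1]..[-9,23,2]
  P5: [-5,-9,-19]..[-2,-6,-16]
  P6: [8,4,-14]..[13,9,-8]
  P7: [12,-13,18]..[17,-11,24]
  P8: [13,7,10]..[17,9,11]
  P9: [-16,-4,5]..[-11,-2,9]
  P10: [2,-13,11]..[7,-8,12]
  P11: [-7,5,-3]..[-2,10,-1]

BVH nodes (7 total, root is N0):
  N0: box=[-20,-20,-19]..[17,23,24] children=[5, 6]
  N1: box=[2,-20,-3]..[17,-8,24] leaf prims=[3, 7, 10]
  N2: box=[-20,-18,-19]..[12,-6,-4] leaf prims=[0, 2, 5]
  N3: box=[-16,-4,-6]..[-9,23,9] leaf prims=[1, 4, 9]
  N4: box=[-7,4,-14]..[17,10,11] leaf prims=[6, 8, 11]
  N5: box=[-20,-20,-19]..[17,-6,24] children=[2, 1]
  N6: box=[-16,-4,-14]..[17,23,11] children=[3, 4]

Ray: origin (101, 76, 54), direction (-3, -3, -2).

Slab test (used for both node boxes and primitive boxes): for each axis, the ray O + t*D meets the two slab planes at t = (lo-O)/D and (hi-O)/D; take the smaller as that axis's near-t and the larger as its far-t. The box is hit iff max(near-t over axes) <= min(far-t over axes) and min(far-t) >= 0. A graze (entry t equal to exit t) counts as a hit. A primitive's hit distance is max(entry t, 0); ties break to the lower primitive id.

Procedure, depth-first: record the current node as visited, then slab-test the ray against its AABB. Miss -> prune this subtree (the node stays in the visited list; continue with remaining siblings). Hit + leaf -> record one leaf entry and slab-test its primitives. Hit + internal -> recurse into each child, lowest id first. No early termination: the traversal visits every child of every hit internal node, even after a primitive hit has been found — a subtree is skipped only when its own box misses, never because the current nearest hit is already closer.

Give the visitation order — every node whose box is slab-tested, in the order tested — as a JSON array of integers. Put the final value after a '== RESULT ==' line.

Trace the traversal:
N0 x:[28,121/3] y:[53/3,32] z:[15,73/2] -> hit [28,32], descend [5, 6]
  N5 x:[28,121/3] y:[82/3,32] z:[15,73/2] -> hit [28,32], descend [1, 2]
    N1 x:[28,33] y:[28,32] z:[15,57/2] -> hit [28,57/2] leaf, test {P3(miss), P7(miss), P10(miss)}
    N2 x:[89/3,121/3] y:[82/3,94/3] z:[29,73/2] -> hit [89/3,94/3] leaf, test {P0@t=31, P2(miss), P5(miss)}
  N6 x:[28,39] y:[53/3,80/3] z:[43/2,34] -> miss, prune

order=[0, 5, 1, 2, 6]  |boxes|=5  |leaves|=2  hit=P0

== RESULT ==
[0, 5, 1, 2, 6]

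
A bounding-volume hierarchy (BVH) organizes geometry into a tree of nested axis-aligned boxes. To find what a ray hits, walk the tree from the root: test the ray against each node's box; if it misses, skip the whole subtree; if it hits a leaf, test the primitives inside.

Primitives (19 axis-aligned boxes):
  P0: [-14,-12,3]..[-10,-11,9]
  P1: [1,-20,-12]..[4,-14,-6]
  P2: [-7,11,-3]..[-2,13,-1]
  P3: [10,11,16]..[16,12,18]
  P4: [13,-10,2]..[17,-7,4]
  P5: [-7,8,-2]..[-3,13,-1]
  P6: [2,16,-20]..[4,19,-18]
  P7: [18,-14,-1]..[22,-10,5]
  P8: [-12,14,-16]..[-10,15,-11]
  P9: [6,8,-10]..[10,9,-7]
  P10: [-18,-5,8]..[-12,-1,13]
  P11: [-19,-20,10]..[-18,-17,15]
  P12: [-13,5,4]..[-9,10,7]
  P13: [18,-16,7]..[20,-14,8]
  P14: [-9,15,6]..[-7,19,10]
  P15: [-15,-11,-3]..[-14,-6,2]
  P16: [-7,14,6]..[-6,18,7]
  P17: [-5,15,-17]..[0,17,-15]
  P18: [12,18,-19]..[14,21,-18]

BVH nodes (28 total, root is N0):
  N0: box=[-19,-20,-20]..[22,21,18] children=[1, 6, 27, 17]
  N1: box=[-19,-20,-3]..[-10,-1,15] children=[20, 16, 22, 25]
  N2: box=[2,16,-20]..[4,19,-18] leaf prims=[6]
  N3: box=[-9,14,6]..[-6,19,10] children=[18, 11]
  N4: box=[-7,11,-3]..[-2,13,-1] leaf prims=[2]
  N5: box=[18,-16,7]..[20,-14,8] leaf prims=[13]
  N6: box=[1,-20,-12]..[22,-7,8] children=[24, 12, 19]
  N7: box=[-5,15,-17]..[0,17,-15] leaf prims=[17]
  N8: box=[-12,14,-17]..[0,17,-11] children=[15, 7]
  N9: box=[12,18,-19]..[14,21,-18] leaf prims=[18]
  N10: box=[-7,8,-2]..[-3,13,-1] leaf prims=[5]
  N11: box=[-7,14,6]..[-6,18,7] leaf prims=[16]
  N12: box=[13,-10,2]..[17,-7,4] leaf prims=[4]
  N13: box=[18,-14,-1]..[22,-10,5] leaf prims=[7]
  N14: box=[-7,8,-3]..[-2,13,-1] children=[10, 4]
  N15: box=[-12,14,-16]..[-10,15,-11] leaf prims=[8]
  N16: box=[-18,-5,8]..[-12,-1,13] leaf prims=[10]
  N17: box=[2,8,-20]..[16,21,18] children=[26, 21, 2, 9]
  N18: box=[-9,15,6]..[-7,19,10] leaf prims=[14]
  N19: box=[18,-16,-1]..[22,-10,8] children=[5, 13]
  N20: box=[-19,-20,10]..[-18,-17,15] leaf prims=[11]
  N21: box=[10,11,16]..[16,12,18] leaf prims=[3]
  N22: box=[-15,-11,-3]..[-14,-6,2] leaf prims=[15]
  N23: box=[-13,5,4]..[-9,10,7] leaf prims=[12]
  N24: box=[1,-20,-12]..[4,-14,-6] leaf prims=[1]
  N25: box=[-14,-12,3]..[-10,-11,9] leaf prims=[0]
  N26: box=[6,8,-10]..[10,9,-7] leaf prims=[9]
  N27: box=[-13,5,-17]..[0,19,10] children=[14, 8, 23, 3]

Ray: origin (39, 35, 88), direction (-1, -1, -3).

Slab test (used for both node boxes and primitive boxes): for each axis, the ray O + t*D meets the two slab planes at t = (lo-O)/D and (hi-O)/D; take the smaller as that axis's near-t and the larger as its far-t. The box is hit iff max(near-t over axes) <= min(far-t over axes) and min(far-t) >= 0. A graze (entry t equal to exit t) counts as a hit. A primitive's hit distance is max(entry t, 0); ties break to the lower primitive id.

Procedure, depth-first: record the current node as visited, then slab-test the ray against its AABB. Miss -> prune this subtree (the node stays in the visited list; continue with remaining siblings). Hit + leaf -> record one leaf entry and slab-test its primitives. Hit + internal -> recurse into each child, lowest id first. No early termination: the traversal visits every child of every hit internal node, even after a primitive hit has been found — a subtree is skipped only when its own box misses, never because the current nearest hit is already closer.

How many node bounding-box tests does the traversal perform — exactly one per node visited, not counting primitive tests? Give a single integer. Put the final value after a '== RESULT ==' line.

Trace the traversal:
N0 x:[17,58] y:[14,55] z:[70/3,36] -> hit [70/3,36], descend [1, 6, 17, 27]
  N1 x:[49,58] y:[36,55] z:[73/3,91/3] -> miss, prune
  N6 x:[17,38] y:[42,55] z:[80/3,100/3] -> miss, prune
  N17 x:[23,37] y:[14,27] z:[70/3,36] -> hit [70/3,27], descend [2, 9, 21, 26]
    N2 x:[35,37] y:[16,19] z:[106/3,36] -> miss, prune
    N9 x:[25,27] y:[14,17] z:[106/3,107/3] -> miss, prune
    N21 x:[23,29] y:[23,24] z:[70/3,24] -> hit [70/3,24] leaf, test {P3@t=70/3}
    N26 x:[29,33] y:[26,27] z:[95/3,98/3] -> miss, prune
  N27 x:[39,52] y:[16,30] z:[26,35] -> miss, prune

Summary -> nodes [0, 1, 6, 17, 2, 9, 21, 26, 27]; box-tests=9; leaf-entries=1; first=P3

== RESULT ==
9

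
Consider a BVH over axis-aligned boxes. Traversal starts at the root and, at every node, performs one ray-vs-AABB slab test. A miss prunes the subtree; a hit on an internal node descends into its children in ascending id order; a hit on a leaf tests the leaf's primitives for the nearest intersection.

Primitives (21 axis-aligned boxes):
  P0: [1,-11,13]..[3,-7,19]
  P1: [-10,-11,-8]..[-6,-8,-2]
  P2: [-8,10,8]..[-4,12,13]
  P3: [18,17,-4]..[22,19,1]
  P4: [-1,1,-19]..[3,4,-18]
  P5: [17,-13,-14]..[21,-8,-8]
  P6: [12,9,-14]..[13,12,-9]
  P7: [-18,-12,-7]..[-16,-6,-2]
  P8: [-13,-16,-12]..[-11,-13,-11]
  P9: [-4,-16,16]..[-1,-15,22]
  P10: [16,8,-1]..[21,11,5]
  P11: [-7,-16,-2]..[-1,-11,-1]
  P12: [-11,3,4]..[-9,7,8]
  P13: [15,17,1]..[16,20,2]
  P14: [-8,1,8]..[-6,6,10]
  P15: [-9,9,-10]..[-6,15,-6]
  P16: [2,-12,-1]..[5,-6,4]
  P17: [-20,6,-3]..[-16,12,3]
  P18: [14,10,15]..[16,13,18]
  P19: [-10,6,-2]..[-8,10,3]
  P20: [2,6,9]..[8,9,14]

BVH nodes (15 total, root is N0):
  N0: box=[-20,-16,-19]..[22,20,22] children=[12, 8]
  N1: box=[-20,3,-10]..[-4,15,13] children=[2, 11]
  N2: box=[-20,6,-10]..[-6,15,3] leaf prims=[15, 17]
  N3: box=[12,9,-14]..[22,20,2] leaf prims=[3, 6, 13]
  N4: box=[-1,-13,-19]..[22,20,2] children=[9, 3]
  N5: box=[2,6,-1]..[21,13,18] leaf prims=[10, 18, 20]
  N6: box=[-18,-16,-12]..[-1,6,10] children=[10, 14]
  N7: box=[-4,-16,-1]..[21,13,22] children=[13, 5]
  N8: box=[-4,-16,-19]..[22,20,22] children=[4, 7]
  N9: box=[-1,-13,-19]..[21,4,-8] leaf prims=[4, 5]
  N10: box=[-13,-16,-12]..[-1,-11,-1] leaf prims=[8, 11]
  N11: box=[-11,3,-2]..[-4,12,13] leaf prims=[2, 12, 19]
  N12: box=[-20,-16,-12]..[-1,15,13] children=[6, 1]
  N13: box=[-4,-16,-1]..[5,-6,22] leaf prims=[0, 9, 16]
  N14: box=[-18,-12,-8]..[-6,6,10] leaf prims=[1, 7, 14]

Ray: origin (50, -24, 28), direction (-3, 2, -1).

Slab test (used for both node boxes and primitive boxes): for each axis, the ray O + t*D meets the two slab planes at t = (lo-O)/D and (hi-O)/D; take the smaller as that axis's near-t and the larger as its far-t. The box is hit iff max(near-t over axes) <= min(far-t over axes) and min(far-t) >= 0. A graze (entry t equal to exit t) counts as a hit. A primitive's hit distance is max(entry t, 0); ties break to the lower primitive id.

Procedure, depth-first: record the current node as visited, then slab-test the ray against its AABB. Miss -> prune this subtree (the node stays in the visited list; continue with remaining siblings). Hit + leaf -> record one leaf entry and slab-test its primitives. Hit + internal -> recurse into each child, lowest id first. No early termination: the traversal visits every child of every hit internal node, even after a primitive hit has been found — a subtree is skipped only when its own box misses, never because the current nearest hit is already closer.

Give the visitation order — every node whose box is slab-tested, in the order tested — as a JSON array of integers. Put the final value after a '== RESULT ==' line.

Trace the traversal:
N0 x:[28/3,70/3] y:[4,22] z:[6,47] -> hit [28/3,22], descend [8, 12]
  N8 x:[28/3,18] y:[4,22] z:[6,47] -> hit [28/3,18], descend [4, 7]
    N4 x:[28/3,17] y:[11/2,22] z:[26,47] -> miss, prune
    N7 x:[29/3,18] y:[4,37/2] z:[6,29] -> hit [29/3,18], descend [5, 13]
      N5 x:[29/3,16] y:[15,37/2] z:[10,29] -> hit [15,16] leaf, test {P10(miss), P18(miss), P20@t=15}
      N13 x:[15,18] y:[4,9] z:[6,29] -> miss, prune
  N12 x:[17,70/3] y:[4,39/2] z:[15,40] -> hit [17,39/2], descend [1, 6]
    N1 x:[18,70/3] y:[27/2,39/2] z:[15,38] -> hit [18,39/2], descend [2, 11]
      N2 x:[56/3,70/3] y:[15,39/2] z:[25,38] -> miss, prune
      N11 x:[18,61/3] y:[27/2,18] z:[15,30] -> hit [18,18] leaf, test {P2@t=18, P12(miss), P19(miss)}
    N6 x:[17,68/3] y:[4,15] z:[18,40] -> miss, prune

order=[0, 8, 4, 7, 5, 13, 12, 1, 2, 11, 6]  |boxes|=11  |leaves|=2  hit=P20

== RESULT ==
[0, 8, 4, 7, 5, 13, 12, 1, 2, 11, 6]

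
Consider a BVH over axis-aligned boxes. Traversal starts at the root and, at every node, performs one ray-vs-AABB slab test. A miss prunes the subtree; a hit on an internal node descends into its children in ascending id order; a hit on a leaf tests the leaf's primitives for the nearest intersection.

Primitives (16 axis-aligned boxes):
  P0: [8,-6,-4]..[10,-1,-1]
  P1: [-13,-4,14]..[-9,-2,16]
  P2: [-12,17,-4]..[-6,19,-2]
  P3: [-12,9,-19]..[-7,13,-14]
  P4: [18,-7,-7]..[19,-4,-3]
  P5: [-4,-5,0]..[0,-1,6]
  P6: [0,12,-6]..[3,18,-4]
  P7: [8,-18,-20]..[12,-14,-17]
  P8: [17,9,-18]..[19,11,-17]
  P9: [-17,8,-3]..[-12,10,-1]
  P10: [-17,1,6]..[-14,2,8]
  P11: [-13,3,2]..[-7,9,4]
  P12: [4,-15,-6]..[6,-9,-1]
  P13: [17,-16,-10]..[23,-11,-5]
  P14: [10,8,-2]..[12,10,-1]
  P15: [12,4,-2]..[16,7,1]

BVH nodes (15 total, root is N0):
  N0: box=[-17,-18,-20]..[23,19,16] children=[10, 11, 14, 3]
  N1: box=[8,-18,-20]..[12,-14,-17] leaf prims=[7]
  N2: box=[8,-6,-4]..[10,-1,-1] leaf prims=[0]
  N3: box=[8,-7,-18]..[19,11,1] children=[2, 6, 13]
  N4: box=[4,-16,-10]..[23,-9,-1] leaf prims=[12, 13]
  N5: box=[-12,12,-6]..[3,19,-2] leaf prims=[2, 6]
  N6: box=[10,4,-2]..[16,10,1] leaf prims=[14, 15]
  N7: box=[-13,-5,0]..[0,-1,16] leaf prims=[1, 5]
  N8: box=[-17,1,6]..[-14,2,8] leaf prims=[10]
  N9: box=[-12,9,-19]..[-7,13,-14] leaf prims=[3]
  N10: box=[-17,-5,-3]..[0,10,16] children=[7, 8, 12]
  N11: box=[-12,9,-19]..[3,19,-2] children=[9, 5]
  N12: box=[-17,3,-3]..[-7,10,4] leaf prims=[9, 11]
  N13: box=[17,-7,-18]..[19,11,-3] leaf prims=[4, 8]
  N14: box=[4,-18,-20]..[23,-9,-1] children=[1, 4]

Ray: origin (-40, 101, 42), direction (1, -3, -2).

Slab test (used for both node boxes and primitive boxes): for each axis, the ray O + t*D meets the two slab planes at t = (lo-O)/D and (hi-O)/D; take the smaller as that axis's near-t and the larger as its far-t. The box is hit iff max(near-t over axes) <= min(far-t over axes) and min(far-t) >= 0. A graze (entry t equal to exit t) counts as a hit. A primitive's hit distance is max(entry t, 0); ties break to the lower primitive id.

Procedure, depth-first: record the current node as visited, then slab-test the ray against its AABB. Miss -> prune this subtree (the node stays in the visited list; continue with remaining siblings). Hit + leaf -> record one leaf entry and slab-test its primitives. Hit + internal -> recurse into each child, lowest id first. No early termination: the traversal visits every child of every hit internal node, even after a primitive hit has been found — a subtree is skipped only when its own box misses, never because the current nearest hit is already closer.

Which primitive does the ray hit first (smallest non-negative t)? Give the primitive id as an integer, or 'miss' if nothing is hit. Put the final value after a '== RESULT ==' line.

Walk:
N0 x:[23,63] y:[82/3,119/3] z:[13,31] -> hit [82/3,31], descend [3, 10, 11, 14]
  N3 x:[48,59] y:[30,36] z:[41/2,30] -> miss, prune
  N10 x:[23,40] y:[91/3,106/3] z:[13,45/2] -> miss, prune
  N11 x:[28,43] y:[82/3,92/3] z:[22,61/2] -> hit [28,61/2], descend [5, 9]
    N5 x:[28,43] y:[82/3,89/3] z:[22,24] -> miss, prune
    N9 x:[28,33] y:[88/3,92/3] z:[28,61/2] -> hit [88/3,61/2] leaf, test {P3@t=88/3}
  N14 x:[44,63] y:[110/3,119/3] z:[43/2,31] -> miss, prune

Visited [0, 3, 10, 11, 5, 9, 14]. Tests: 7 box, 1 leaf. Nearest: P3.

== RESULT ==
3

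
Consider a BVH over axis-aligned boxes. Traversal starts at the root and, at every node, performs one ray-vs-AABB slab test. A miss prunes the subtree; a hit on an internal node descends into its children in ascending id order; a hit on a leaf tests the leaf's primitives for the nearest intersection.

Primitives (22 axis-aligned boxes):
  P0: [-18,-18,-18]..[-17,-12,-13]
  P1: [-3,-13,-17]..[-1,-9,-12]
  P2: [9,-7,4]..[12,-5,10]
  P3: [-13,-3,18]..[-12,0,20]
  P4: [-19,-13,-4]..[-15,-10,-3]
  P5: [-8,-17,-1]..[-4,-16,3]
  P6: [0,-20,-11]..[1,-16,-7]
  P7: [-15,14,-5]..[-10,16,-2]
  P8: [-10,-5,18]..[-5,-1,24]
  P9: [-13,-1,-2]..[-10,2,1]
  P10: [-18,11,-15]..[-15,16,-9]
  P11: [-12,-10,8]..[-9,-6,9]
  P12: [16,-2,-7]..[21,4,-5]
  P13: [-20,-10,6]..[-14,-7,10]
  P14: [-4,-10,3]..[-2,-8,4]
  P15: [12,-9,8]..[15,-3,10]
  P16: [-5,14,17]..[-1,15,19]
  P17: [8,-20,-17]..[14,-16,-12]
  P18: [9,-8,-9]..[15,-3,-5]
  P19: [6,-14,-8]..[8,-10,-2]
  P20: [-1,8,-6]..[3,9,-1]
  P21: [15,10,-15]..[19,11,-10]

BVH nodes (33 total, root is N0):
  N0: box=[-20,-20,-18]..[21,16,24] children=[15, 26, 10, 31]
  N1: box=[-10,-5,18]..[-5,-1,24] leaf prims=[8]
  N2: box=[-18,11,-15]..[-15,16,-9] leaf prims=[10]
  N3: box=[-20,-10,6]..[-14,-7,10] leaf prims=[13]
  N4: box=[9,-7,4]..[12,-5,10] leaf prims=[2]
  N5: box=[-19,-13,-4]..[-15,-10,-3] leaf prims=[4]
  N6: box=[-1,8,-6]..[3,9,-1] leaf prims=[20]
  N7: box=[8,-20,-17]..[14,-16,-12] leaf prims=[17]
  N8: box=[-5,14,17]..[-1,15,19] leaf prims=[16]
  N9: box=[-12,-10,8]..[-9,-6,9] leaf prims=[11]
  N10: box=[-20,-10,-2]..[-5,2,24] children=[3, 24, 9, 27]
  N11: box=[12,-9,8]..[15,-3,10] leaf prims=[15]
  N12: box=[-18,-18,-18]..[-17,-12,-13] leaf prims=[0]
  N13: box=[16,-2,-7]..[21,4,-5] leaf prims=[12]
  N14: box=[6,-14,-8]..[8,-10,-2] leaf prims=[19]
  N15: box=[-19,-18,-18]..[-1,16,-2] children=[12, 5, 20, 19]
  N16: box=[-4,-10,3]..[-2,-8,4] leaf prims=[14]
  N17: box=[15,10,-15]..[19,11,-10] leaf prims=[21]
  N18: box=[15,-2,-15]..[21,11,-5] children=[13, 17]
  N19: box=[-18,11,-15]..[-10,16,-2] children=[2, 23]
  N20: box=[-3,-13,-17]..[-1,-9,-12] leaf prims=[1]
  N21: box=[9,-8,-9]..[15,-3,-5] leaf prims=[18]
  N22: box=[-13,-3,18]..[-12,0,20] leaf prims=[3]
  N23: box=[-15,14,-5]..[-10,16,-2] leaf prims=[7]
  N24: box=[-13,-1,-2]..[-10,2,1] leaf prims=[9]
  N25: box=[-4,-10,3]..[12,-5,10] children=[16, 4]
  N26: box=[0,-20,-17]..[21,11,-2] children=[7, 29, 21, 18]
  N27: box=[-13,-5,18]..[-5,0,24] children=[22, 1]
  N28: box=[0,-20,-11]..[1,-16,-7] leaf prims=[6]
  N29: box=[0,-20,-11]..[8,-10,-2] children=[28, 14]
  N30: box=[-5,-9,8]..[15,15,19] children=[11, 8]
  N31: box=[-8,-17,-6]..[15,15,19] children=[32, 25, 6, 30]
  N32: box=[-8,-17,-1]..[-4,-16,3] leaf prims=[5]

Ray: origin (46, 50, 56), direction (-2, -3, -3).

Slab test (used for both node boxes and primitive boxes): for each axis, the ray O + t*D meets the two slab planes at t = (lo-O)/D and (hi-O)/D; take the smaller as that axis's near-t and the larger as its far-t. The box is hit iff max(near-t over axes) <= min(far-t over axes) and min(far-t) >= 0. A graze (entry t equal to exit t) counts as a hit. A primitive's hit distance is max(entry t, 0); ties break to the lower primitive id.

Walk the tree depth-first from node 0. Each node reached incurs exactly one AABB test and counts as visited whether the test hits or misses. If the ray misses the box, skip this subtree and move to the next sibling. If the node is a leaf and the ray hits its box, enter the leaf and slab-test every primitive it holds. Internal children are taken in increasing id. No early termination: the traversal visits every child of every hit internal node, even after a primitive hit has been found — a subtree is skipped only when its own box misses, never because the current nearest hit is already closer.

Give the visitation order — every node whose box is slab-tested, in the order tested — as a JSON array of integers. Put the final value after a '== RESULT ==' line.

Trace the traversal:
N0 x:[25/2,33] y:[34/3,70/3] z:[32/3,74/3] -> hit [25/2,70/3], descend [10, 15, 26, 31]
  N10 x:[51/2,33] y:[16,20] z:[32/3,58/3] -> miss, prune
  N15 x:[47/2,65/2] y:[34/3,68/3] z:[58/3,74/3] -> miss, prune
  N26 x:[25/2,23] y:[13,70/3] z:[58/3,73/3] -> hit [58/3,23], descend [7, 18, 21, 29]
    N7 x:[16,19] y:[22,70/3] z:[68/3,73/3] -> miss, prune
    N18 x:[25/2,31/2] y:[13,52/3] z:[61/3,71/3] -> miss, prune
    N21 x:[31/2,37/2] y:[53/3,58/3] z:[61/3,65/3] -> miss, prune
    N29 x:[19,23] y:[20,70/3] z:[58/3,67/3] -> hit [20,67/3], descend [14, 28]
      N14 x:[19,20] y:[20,64/3] z:[58/3,64/3] -> hit [20,20] leaf, test {P19@t=20}
      N28 x:[45/2,23] y:[22,70/3] z:[21,67/3] -> miss, prune
  N31 x:[31/2,27] y:[35/3,67/3] z:[37/3,62/3] -> hit [31/2,62/3], descend [6, 25, 30, 32]
    N6 x:[43/2,47/2] y:[41/3,14] z:[19,62/3] -> miss, prune
    N25 x:[17,25] y:[55/3,20] z:[46/3,53/3] -> miss, prune
    N30 x:[31/2,51/2] y:[35/3,59/3] z:[37/3,16] -> hit [31/2,16], descend [8, 11]
      N8 x:[47/2,51/2] y:[35/3,12] z:[37/3,13] -> miss, prune
      N11 x:[31/2,17] y:[53/3,59/3] z:[46/3,16] -> miss, prune
    N32 x:[25,27] y:[22,67/3] z:[53/3,19] -> miss, prune

17 AABB tests over nodes [0, 10, 15, 26, 7, 18, 21, 29, 14, 28, 31, 6, 25, 30, 8, 11, 32]; 1 leaf entered; closest P19.

== RESULT ==
[0, 10, 15, 26, 7, 18, 21, 29, 14, 28, 31, 6, 25, 30, 8, 11, 32]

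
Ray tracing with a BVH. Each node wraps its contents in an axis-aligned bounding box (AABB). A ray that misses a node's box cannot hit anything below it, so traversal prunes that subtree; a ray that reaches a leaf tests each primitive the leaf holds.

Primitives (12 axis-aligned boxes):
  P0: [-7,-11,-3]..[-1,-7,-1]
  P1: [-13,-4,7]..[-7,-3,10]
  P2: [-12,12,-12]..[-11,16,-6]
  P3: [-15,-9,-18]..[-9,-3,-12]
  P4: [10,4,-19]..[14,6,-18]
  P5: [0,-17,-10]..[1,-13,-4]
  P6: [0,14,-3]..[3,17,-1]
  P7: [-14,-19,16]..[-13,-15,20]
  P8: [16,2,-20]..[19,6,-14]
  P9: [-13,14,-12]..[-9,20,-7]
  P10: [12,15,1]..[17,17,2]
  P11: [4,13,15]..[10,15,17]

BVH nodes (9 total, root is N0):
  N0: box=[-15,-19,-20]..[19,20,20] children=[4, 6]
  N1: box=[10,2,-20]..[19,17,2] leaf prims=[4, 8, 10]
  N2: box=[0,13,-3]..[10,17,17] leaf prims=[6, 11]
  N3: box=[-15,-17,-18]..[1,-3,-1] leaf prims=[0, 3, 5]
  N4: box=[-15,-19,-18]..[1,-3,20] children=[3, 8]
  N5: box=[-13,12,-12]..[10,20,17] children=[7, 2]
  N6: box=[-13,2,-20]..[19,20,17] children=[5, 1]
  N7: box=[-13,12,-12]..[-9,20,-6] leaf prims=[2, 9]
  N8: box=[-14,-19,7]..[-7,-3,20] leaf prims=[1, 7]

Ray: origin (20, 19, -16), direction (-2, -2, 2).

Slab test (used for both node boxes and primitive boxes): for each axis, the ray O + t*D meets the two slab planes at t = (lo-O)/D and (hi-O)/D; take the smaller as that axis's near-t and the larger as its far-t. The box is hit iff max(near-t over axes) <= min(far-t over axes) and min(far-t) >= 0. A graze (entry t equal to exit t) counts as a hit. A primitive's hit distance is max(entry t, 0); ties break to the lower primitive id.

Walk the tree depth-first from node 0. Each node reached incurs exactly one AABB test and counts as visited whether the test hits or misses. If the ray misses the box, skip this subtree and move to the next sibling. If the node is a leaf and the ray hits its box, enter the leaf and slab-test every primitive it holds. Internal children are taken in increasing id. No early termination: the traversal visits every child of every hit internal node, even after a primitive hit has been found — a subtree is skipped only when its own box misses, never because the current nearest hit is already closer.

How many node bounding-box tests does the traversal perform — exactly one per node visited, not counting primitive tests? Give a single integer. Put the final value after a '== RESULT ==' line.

Walk:
N0 x:[1/2,35/2] y:[-1/2,19] z:[-2,18] -> hit [1/2,35/2], descend [4, 6]
  N4 x:[19/2,35/2] y:[11,19] z:[-1,18] -> hit [11,35/2], descend [3, 8]
    N3 x:[19/2,35/2] y:[11,18] z:[-1,15/2] -> miss, prune
    N8 x:[27/2,17] y:[11,19] z:[23/2,18] -> hit [27/2,17] leaf, test {P1(miss), P7@t=17}
  N6 x:[1/2,33/2] y:[-1/2,17/2] z:[-2,33/2] -> hit [1/2,17/2], descend [1, 5]
    N1 x:[1/2,5] y:[1,17/2] z:[-2,9] -> hit [1,5] leaf, test {P4(miss), P8(miss), P10(miss)}
    N5 x:[5,33/2] y:[-1/2,7/2] z:[2,33/2] -> miss, prune

7 AABB tests over nodes [0, 4, 3, 8, 6, 1, 5]; 2 leaves entered; closest P7.

== RESULT ==
7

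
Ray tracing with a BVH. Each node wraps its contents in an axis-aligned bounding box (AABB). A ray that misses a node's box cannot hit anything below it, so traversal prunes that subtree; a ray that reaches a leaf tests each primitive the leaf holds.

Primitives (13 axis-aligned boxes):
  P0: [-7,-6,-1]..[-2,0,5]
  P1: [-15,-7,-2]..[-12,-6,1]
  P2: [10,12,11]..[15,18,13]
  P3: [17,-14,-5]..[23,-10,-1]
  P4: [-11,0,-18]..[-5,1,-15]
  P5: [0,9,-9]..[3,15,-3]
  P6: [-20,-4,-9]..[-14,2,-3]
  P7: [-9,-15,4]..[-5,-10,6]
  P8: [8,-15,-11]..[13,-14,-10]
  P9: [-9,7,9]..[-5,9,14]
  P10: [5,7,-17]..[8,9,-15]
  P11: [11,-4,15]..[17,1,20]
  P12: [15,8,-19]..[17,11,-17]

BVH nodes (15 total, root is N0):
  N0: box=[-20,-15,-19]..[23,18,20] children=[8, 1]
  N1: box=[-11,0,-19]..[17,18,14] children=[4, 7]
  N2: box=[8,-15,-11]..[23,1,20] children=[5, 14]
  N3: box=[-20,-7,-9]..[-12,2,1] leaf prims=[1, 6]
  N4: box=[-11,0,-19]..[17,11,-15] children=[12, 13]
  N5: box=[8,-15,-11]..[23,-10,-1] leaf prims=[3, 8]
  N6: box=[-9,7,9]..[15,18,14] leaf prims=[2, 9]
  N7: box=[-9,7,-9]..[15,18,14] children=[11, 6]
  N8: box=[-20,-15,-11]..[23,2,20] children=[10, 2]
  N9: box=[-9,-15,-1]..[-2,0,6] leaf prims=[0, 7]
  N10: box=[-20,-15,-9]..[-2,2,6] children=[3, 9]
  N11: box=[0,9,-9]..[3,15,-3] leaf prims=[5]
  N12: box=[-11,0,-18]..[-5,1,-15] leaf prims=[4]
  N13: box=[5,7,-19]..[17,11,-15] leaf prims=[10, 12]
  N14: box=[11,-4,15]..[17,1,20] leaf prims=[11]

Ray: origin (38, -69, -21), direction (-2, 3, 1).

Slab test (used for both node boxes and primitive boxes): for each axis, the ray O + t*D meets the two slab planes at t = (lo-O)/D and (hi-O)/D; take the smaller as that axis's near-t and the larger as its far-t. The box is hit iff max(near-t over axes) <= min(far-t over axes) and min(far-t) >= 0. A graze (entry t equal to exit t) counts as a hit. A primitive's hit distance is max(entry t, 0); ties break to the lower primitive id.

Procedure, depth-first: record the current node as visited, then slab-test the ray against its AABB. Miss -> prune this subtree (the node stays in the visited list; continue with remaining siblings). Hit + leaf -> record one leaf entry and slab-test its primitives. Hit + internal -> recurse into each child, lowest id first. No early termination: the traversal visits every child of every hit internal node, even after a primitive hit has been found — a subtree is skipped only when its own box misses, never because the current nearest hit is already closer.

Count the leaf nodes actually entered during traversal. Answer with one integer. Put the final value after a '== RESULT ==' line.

Trace the traversal:
N0 x:[15/2,29] y:[18,29] z:[2,41] -> hit [18,29], descend [1, 8]
  N1 x:[21/2,49/2] y:[23,29] z:[2,35] -> hit [23,49/2], descend [4, 7]
    N4 x:[21/2,49/2] y:[23,80/3] z:[2,6] -> miss, prune
    N7 x:[23/2,47/2] y:[76/3,29] z:[12,35] -> miss, prune
  N8 x:[15/2,29] y:[18,71/3] z:[10,41] -> hit [18,71/3], descend [2, 10]
    N2 x:[15/2,15] y:[18,70/3] z:[10,41] -> miss, prune
    N10 x:[20,29] y:[18,71/3] z:[12,27] -> hit [20,71/3], descend [3, 9]
      N3 x:[25,29] y:[62/3,71/3] z:[12,22] -> miss, prune
      N9 x:[20,47/2] y:[18,23] z:[20,27] -> hit [20,23] leaf, test {P0@t=21, P7(miss)}

order=[0, 1, 4, 7, 8, 2, 10, 3, 9]  |boxes|=9  |leaves|=1  hit=P0

== RESULT ==
1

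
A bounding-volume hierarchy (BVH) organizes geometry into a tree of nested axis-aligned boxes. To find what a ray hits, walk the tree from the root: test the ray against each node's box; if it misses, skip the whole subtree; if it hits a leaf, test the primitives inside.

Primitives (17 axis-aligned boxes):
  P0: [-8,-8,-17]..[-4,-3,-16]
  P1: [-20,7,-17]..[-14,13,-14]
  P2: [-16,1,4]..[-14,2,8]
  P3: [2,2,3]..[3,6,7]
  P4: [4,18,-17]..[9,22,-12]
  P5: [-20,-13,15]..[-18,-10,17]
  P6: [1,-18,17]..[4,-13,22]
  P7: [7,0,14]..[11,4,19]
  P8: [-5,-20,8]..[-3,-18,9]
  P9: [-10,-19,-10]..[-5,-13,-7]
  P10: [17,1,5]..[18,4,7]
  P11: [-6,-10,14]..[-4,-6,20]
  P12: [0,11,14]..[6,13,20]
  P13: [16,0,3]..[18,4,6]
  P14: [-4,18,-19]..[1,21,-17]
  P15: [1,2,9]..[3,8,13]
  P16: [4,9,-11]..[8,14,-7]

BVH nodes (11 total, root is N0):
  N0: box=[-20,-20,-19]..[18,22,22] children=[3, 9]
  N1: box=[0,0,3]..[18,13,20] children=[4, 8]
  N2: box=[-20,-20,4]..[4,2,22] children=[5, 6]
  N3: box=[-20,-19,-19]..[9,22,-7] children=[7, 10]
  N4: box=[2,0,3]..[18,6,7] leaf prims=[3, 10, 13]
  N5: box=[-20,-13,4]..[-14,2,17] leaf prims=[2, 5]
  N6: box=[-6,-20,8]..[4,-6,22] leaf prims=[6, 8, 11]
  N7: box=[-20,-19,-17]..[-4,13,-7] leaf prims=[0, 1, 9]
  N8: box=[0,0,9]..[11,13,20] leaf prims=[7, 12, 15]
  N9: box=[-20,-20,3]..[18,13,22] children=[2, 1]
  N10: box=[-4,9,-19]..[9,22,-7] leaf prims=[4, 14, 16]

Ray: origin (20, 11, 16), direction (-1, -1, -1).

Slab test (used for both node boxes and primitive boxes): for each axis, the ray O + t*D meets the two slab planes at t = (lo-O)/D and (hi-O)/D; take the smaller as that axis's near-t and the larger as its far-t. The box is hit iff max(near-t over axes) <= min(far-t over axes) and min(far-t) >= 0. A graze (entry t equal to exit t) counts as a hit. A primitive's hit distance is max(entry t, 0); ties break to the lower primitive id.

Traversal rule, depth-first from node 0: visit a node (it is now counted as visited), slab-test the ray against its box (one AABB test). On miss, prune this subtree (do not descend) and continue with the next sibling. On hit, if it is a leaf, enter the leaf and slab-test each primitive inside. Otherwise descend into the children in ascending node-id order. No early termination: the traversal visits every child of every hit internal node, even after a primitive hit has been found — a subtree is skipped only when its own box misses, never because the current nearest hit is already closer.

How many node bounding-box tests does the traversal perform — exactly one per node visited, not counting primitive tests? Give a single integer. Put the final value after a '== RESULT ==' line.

Traverse from the root:
N0 x:[2,40] y:[-11,31] z:[-6,35] -> hit [2,31], descend [3, 9]
  N3 x:[11,40] y:[-11,30] z:[23,35] -> hit [23,30], descend [7, 10]
    N7 x:[24,40] y:[-2,30] z:[23,33] -> hit [24,30] leaf, test {P0(miss), P1(miss), P9@t=25}
    N10 x:[11,24] y:[-11,2] z:[23,35] -> miss, prune
  N9 x:[2,40] y:[-2,31] z:[-6,13] -> hit [2,13], descend [1, 2]
    N1 x:[2,20] y:[-2,11] z:[-4,13] -> hit [2,11], descend [4, 8]
      N4 x:[2,18] y:[5,11] z:[9,13] -> hit [9,11] leaf, test {P3(miss), P10(miss), P13(miss)}
      N8 x:[9,20] y:[-2,11] z:[-4,7] -> miss, prune
    N2 x:[16,40] y:[9,31] z:[-6,12] -> miss, prune

9 AABB tests over nodes [0, 3, 7, 10, 9, 1, 4, 8, 2]; 2 leaves entered; closest P9.

== RESULT ==
9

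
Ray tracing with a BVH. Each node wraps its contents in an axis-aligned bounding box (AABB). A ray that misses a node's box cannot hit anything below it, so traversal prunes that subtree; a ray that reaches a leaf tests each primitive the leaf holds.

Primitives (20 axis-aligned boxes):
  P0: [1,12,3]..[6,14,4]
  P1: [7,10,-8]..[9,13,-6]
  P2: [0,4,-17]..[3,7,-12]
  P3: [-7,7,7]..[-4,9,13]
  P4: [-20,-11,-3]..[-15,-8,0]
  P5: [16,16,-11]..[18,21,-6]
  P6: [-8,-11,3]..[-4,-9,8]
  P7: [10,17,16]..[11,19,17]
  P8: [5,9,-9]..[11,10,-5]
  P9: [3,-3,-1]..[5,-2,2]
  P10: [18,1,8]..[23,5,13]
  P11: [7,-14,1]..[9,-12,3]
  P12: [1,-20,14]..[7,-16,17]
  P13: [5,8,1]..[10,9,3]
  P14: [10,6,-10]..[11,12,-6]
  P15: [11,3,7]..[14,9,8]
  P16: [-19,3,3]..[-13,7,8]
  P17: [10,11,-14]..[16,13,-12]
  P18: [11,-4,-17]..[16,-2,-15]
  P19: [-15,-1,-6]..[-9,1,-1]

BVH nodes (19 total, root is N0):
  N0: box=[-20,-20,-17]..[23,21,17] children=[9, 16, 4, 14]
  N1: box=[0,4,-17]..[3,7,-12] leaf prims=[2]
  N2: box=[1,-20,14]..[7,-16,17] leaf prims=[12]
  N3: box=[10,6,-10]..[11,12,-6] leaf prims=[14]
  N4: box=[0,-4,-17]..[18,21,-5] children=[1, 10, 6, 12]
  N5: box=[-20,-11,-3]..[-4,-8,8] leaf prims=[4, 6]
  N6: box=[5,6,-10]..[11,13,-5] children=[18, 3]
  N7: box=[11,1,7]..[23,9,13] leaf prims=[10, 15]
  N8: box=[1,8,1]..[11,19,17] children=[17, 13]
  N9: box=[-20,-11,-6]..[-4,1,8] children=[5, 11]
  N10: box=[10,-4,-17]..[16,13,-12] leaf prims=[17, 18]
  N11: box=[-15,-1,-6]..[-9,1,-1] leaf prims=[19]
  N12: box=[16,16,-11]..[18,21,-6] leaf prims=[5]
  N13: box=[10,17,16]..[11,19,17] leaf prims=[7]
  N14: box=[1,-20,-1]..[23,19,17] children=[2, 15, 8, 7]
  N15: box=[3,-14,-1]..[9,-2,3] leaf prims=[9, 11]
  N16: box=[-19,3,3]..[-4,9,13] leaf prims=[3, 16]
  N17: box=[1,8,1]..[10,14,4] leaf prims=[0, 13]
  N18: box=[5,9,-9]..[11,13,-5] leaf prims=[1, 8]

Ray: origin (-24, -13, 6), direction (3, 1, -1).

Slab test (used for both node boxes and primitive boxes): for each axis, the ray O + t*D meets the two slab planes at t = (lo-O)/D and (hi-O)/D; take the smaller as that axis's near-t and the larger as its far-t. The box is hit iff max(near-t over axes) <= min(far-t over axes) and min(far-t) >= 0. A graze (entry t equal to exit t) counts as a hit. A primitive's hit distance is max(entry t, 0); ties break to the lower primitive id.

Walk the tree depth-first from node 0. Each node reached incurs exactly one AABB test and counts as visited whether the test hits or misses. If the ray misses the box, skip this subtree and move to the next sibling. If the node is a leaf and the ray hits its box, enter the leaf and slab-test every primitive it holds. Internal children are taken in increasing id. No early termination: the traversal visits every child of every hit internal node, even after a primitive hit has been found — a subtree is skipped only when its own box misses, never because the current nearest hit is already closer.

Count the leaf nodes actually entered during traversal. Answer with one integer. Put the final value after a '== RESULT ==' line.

Walk:
N0 x:[4/3,47/3] y:[-7,34] z:[-11,23] -> hit [4/3,47/3], descend [4, 9, 14, 16]
  N4 x:[8,14] y:[9,34] z:[11,23] -> hit [11,14], descend [1, 6, 10, 12]
    N1 x:[8,9] y:[17,20] z:[18,23] -> miss, prune
    N6 x:[29/3,35/3] y:[19,26] z:[11,16] -> miss, prune
    N10 x:[34/3,40/3] y:[9,26] z:[18,23] -> miss, prune
    N12 x:[40/3,14] y:[29,34] z:[12,17] -> miss, prune
  N9 x:[4/3,20/3] y:[2,14] z:[-2,12] -> hit [2,20/3], descend [5, 11]
    N5 x:[4/3,20/3] y:[2,5] z:[-2,9] -> hit [2,5] leaf, test {P4(miss), P6(miss)}
    N11 x:[3,5] y:[12,14] z:[7,12] -> miss, prune
  N14 x:[25/3,47/3] y:[-7,32] z:[-11,7] -> miss, prune
  N16 x:[5/3,20/3] y:[16,22] z:[-7,3] -> miss, prune

order=[0, 4, 1, 6, 10, 12, 9, 5, 11, 14, 16]  |boxes|=11  |leaves|=1  hit=miss

== RESULT ==
1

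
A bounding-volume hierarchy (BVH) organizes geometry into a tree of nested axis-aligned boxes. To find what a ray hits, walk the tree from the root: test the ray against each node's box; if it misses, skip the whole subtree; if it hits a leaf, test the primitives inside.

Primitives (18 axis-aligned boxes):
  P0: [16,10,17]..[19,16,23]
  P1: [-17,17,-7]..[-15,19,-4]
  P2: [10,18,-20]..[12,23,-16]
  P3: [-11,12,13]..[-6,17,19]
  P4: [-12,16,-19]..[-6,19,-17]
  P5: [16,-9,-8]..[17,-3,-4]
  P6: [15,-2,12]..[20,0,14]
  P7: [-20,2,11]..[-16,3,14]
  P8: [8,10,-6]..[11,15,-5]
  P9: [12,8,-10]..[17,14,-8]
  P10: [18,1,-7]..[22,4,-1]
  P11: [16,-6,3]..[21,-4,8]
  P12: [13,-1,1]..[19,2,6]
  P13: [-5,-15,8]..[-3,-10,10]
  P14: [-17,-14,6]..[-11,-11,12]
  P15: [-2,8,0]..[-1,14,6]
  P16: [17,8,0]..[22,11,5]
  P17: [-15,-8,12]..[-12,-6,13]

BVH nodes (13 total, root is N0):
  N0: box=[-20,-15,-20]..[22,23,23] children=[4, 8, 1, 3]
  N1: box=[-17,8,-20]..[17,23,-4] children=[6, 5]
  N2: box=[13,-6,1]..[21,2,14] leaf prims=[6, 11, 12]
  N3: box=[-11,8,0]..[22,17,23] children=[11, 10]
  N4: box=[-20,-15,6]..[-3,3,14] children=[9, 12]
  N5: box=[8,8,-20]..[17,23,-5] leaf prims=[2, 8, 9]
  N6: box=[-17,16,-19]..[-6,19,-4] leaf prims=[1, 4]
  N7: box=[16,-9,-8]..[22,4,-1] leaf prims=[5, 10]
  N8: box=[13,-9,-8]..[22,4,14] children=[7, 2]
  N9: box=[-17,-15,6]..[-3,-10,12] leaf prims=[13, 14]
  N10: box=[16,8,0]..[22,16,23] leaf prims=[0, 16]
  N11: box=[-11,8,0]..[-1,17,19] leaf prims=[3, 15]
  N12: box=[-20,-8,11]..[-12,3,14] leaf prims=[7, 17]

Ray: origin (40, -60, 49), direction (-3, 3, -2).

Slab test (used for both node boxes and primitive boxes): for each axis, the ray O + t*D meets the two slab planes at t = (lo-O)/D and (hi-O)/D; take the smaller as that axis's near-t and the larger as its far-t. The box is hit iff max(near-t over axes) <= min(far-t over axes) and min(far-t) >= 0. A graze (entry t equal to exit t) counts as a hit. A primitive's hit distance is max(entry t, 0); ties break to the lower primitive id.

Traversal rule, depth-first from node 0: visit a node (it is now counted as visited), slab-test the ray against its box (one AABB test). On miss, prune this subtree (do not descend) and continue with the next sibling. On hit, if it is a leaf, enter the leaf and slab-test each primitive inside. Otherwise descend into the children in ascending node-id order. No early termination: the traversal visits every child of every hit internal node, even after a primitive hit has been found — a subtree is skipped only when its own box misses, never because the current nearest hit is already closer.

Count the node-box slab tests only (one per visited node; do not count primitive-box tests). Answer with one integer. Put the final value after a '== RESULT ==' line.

Trace the traversal:
N0 x:[6,20] y:[15,83/3] z:[13,69/2] -> hit [15,20], descend [1, 3, 4, 8]
  N1 x:[23/3,19] y:[68/3,83/3] z:[53/2,69/2] -> miss, prune
  N3 x:[6,17] y:[68/3,77/3] z:[13,49/2] -> miss, prune
  N4 x:[43/3,20] y:[15,21] z:[35/2,43/2] -> hit [35/2,20], descend [9, 12]
    N9 x:[43/3,19] y:[15,50/3] z:[37/2,43/2] -> miss, prune
    N12 x:[52/3,20] y:[52/3,21] z:[35/2,19] -> hit [35/2,19] leaf, test {P7(miss), P17@t=18}
  N8 x:[6,9] y:[17,64/3] z:[35/2,57/2] -> miss, prune

Summary -> nodes [0, 1, 3, 4, 9, 12, 8]; box-tests=7; leaf-entries=1; first=P17

== RESULT ==
7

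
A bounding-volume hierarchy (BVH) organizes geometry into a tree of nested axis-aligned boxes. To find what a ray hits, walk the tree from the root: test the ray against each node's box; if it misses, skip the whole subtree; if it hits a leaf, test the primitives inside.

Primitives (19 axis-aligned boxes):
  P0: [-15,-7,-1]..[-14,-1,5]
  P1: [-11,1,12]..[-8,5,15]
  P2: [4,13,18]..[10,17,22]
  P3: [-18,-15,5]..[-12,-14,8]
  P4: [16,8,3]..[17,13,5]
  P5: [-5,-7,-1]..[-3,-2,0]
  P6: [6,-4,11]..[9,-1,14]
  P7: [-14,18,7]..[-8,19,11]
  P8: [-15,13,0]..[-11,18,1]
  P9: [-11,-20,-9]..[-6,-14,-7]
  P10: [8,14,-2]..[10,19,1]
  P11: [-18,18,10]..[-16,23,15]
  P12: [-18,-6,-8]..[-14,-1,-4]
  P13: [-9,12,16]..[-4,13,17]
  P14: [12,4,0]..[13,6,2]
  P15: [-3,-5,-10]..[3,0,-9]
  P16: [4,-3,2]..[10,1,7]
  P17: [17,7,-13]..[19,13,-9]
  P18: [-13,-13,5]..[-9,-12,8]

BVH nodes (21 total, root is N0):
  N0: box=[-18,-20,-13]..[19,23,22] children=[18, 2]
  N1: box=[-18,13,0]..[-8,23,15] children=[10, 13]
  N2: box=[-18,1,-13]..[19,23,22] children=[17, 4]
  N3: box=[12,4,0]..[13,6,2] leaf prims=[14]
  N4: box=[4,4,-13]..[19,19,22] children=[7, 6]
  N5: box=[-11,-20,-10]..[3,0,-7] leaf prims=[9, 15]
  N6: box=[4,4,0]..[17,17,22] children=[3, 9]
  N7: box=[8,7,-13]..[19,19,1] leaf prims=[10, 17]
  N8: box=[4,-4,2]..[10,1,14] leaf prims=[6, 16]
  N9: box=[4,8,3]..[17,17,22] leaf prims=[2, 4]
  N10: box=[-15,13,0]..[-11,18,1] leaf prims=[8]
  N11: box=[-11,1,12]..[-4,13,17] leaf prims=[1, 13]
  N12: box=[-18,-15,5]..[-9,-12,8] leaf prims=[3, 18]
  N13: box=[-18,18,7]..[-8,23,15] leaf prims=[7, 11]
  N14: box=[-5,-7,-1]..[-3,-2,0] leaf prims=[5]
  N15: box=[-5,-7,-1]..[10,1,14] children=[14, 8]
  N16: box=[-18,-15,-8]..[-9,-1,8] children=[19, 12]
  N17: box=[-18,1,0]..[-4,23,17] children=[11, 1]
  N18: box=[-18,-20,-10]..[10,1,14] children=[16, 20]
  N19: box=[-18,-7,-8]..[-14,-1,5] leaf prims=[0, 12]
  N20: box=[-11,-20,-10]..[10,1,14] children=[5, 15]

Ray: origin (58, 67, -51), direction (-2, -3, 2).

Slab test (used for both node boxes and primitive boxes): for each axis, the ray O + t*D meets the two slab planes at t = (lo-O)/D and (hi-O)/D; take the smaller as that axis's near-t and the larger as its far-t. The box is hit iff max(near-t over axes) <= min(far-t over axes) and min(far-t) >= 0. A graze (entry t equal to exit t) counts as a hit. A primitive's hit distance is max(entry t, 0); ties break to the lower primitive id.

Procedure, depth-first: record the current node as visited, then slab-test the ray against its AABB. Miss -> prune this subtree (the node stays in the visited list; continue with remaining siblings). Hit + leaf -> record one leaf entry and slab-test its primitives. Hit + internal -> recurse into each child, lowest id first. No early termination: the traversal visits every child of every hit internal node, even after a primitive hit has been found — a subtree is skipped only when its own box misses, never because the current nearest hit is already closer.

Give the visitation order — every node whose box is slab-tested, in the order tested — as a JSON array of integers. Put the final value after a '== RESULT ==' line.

Walk:
N0 x:[39/2,38] y:[44/3,29] z:[19,73/2] -> hit [39/2,29], descend [2, 18]
  N2 x:[39/2,38] y:[44/3,22] z:[19,73/2] -> hit [39/2,22], descend [4, 17]
    N4 x:[39/2,27] y:[16,21] z:[19,73/2] -> hit [39/2,21], descend [6, 7]
      N6 x:[41/2,27] y:[50/3,21] z:[51/2,73/2] -> miss, prune
      N7 x:[39/2,25] y:[16,20] z:[19,26] -> hit [39/2,20] leaf, test {P10(miss), P17@t=39/2}
    N17 x:[31,38] y:[44/3,22] z:[51/2,34] -> miss, prune
  N18 x:[24,38] y:[22,29] z:[41/2,65/2] -> hit [24,29], descend [16, 20]
    N16 x:[67/2,38] y:[68/3,82/3] z:[43/2,59/2] -> miss, prune
    N20 x:[24,69/2] y:[22,29] z:[41/2,65/2] -> hit [24,29], descend [5, 15]
      N5 x:[55/2,69/2] y:[67/3,29] z:[41/2,22] -> miss, prune
      N15 x:[24,63/2] y:[22,74/3] z:[25,65/2] -> miss, prune

Visited [0, 2, 4, 6, 7, 17, 18, 16, 20, 5, 15]. Tests: 11 box, 1 leaf. Nearest: P17.

== RESULT ==
[0, 2, 4, 6, 7, 17, 18, 16, 20, 5, 15]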